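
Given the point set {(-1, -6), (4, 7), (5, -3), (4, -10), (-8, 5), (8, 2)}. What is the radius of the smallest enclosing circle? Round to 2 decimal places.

A smallest enclosing disk is always determined by at most three of the input points on its boundary.
The minimum enclosing circle is determined by three boundary points: (4, 7), (4, -10), (-8, 5).
Their circumcentre is (-0.75, -1.5) with r² = 94.8125.
The farthest remaining point (8, 2) is at distance² 88.8125 ≤ 94.8125.
r = √(94.8125) ≈ 9.74.

9.74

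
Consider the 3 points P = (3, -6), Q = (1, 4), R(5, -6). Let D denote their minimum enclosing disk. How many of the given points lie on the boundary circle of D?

Side lengths²: PQ² = 104, PR² = 4, QR² = 116.
Since QR² = 116 ≥ 104 + 4 = 108, the angle opposite QR is not acute, so the smallest enclosing circle has QR as diameter.
Centre = midpoint of QR = (3, -1), r² = 116/4 = 29.
The points at distance exactly r from the centre are Q, R — 2 points.

2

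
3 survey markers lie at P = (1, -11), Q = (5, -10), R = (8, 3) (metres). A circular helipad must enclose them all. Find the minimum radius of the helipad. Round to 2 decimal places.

7.83

Side lengths²: PQ² = 17, PR² = 245, QR² = 178.
Since PR² = 245 ≥ 178 + 17 = 195, the angle opposite PR is not acute, so the smallest enclosing circle has PR as diameter.
Centre = midpoint of PR = (4.5, -4), r² = 245/4 = 61.25.
r = √(61.25) ≈ 7.83.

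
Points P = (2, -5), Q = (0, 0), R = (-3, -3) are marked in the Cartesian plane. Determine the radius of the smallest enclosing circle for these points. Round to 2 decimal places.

Side lengths²: PQ² = 29, PR² = 29, QR² = 18.
Since PR² = 29 < 29 + 18 = 47, the triangle is acute, so the smallest enclosing circle is the circumcircle.
Circumcentre = (-1/14, -41/14), r² = 841/98.
r = √(841/98) ≈ 2.93.

2.93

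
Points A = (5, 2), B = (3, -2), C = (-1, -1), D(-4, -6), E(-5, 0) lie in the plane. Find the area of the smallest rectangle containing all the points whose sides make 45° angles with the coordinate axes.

85

In coordinates u = x + y, v = x − y the rectangle is axis-aligned; the map (x,y)→(u,v) scales areas by 2.
u-values: 7, 1, -2, -10, -5; range = 7 − (-10) = 17.
v-values: 3, 5, 0, 2, -5; range = 5 − (-5) = 10.
Area = (17 × 10) / 2 = 85.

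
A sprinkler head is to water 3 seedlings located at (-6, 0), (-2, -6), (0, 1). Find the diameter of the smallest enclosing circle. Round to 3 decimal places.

Call the three points A, B, C in the order given.
Side lengths²: AB² = 52, AC² = 37, BC² = 53.
Since BC² = 53 < 52 + 37 = 89, the triangle is acute, so the smallest enclosing circle is the circumcircle.
Circumcentre = (-2.575, -2.05), r² = 15.933125.
Diameter = 2r = 2√(15.933125) ≈ 7.983.

7.983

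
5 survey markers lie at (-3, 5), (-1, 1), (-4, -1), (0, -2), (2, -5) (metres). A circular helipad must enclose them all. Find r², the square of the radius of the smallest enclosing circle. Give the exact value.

31.25

A smallest enclosing disk is always determined by at most three of the input points on its boundary.
The farthest pair is (-3, 5)–(2, -5) with squared distance 125. The circle on this segment as diameter has centre (-0.5, 0) and r² = 125/4 = 31.25.
Check (-1, 1): distance² to centre = 1.25 ≤ 31.25, so it lies inside.
All remaining points lie in this disk, and no smaller disk contains both endpoints, so this is the minimum enclosing circle.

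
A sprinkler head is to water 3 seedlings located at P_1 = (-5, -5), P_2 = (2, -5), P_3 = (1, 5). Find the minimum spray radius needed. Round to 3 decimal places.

Side lengths²: P_1P_2² = 49, P_1P_3² = 136, P_2P_3² = 101.
Since P_1P_3² = 136 < 101 + 49 = 150, the triangle is acute, so the smallest enclosing circle is the circumcircle.
Circumcentre = (-1.5, -0.3), r² = 34.34.
r = √(34.34) ≈ 5.860.

5.860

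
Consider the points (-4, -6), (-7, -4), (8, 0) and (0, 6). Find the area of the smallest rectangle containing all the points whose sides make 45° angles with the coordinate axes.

In coordinates u = x + y, v = x − y the rectangle is axis-aligned; the map (x,y)→(u,v) scales areas by 2.
u-values: -10, -11, 8, 6; range = 8 − (-11) = 19.
v-values: 2, -3, 8, -6; range = 8 − (-6) = 14.
Area = (19 × 14) / 2 = 133.

133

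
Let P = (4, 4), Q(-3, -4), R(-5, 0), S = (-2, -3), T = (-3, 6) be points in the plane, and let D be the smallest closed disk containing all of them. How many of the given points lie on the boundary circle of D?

3

A smallest enclosing disk is always determined by at most three of the input points on its boundary.
The minimum enclosing circle is determined by three boundary points: P, Q, T.
Their circumcentre is (-9/14, 1) with r² = 5989/196.
The farthest remaining point R is at distance² 3917/196 ≤ 5989/196.
The points at distance exactly r from the centre are P, Q, T — 3 points.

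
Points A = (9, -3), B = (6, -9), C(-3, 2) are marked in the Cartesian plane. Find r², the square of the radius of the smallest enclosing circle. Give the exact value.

85345/1682

Side lengths²: AB² = 45, AC² = 169, BC² = 202.
Since BC² = 202 < 169 + 45 = 214, the triangle is acute, so the smallest enclosing circle is the circumcircle.
Circumcentre = (109/58, -185/58), r² = 85345/1682.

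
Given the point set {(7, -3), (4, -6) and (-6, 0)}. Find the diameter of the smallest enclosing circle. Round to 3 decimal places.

Call the three points A, B, C in the order given.
Side lengths²: AB² = 18, AC² = 178, BC² = 136.
Since AC² = 178 ≥ 136 + 18 = 154, the angle opposite AC is not acute, so the smallest enclosing circle has AC as diameter.
Centre = midpoint of AC = (0.5, -1.5), r² = 178/4 = 44.5.
Diameter = 2r = 2√(44.5) ≈ 13.342.

13.342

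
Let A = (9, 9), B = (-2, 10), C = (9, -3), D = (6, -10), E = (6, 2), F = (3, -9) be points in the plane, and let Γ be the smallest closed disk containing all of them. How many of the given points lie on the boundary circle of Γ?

The minimum enclosing circle is determined by three boundary points: A, B, D.
Their circumcentre is (141/53, 14/53) with r² = 327265/2809.
The farthest remaining point F is at distance² 241405/2809 ≤ 327265/2809.
The points at distance exactly r from the centre are A, B, D — 3 points.

3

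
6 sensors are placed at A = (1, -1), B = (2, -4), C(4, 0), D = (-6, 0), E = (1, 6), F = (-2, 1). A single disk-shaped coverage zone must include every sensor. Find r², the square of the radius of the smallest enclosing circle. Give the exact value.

42925/1444

By Welzl's lemma the MEC is supported by two points (diametrically opposite) or three points (on a circumcircle).
The minimum enclosing circle is determined by three boundary points: B, D, E.
Their circumcentre is (-23/38, 15/19) with r² = 42925/1444.
The farthest remaining point C is at distance² 31525/1444 ≤ 42925/1444.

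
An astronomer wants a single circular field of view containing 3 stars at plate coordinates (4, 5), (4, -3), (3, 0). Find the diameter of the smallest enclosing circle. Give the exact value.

8

Call the three points A, B, C in the order given.
Side lengths²: AB² = 64, AC² = 26, BC² = 10.
Since AB² = 64 ≥ 26 + 10 = 36, the angle opposite AB is not acute, so the smallest enclosing circle has AB as diameter.
Centre = midpoint of AB = (4, 1), r² = 64/4 = 16.
Diameter = 2r = 2√16 = 8.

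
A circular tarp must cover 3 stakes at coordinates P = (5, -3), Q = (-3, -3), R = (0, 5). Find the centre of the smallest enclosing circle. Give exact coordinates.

(1, 0.0625)

Side lengths²: PQ² = 64, PR² = 89, QR² = 73.
Since PR² = 89 < 73 + 64 = 137, the triangle is acute, so the smallest enclosing circle is the circumcircle.
Circumcentre = (1, 0.0625), r² = 25.37890625.
Centre = (1, 0.0625).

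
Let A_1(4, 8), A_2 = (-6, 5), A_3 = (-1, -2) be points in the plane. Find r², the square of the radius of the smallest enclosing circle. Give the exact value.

20165/578

Side lengths²: A_1A_2² = 109, A_1A_3² = 125, A_2A_3² = 74.
Since A_1A_3² = 125 < 109 + 74 = 183, the triangle is acute, so the smallest enclosing circle is the circumcircle.
Circumcentre = (-7/34, 131/34), r² = 20165/578.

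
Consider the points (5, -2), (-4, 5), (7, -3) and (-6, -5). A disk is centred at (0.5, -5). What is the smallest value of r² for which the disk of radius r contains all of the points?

The required radius is the distance from (0.5, -5) to the farthest point.
Squared distances: 29.25, 120.25, 46.25, 42.25.
Maximum is 120.25, attained at (-4, 5).

120.25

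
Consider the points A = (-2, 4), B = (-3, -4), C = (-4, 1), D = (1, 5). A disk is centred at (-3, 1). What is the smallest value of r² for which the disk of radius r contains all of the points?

32

The required radius is the distance from (-3, 1) to the farthest point.
Squared distances: 10, 25, 1, 32.
Maximum is 32, attained at D.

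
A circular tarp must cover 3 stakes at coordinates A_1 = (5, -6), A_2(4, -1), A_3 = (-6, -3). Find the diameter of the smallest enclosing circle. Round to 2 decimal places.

Side lengths²: A_1A_2² = 26, A_1A_3² = 130, A_2A_3² = 104.
Since A_1A_3² = 130 ≥ 104 + 26 = 130, the angle opposite A_1A_3 is not acute, so the smallest enclosing circle has A_1A_3 as diameter.
Centre = midpoint of A_1A_3 = (-0.5, -4.5), r² = 130/4 = 32.5.
Diameter = 2r = 2√(32.5) ≈ 11.40.

11.40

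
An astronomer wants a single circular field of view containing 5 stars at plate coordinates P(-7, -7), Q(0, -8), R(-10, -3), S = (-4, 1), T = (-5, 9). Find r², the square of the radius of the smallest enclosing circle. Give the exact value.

78.5

The minimum enclosing circle of a finite set is fixed by two of the points (as a diameter) or three (as a circumcircle).
The farthest pair is Q–T with squared distance 314. The circle on this segment as diameter has centre (-2.5, 0.5) and r² = 314/4 = 78.5.
Check P: distance² to centre = 76.5 ≤ 78.5, so it lies inside.
All remaining points lie in this disk, and no smaller disk contains both endpoints, so this is the minimum enclosing circle.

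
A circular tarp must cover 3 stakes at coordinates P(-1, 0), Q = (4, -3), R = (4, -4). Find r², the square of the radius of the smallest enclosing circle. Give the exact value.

10.25

Side lengths²: PQ² = 34, PR² = 41, QR² = 1.
Since PR² = 41 ≥ 34 + 1 = 35, the angle opposite PR is not acute, so the smallest enclosing circle has PR as diameter.
Centre = midpoint of PR = (1.5, -2), r² = 41/4 = 10.25.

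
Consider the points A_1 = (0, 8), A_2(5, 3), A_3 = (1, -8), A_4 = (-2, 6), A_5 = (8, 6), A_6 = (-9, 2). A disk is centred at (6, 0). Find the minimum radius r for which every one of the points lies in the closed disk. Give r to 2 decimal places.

15.13

The required radius is the distance from (6, 0) to the farthest point.
Squared distances: 100, 10, 89, 100, 40, 229.
Maximum is 229, attained at A_6.
r = √229 ≈ 15.13.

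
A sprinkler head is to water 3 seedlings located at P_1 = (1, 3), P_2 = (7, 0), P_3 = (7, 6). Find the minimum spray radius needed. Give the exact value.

Side lengths²: P_1P_2² = 45, P_1P_3² = 45, P_2P_3² = 36.
Since P_1P_3² = 45 < 45 + 36 = 81, the triangle is acute, so the smallest enclosing circle is the circumcircle.
Circumcentre = (4.75, 3), r² = 14.0625.
r = √(14.0625) = 3.75.

3.75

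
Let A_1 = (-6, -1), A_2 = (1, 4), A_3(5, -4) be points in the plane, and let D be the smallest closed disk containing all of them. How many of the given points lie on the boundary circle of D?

Side lengths²: A_1A_2² = 74, A_1A_3² = 130, A_2A_3² = 80.
Since A_1A_3² = 130 < 80 + 74 = 154, the triangle is acute, so the smallest enclosing circle is the circumcircle.
Circumcentre = (-5/19, -31/19), r² = 12025/361.
The points at distance exactly r from the centre are A_1, A_2, A_3 — 3 points.

3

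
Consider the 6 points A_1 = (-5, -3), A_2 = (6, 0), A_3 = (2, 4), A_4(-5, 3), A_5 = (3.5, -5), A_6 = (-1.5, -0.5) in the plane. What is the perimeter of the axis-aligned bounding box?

40

Width = max x − min x = 6 − (-5) = 11.
Height = max y − min y = 4 − (-5) = 9.
Perimeter = 2(11 + 9) = 40.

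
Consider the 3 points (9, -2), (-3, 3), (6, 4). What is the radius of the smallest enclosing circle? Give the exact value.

Call the three points A, B, C in the order given.
Side lengths²: AB² = 169, AC² = 45, BC² = 82.
Since AB² = 169 ≥ 82 + 45 = 127, the angle opposite AB is not acute, so the smallest enclosing circle has AB as diameter.
Centre = midpoint of AB = (3, 0.5), r² = 169/4 = 42.25.
r = √(42.25) = 6.5.

6.5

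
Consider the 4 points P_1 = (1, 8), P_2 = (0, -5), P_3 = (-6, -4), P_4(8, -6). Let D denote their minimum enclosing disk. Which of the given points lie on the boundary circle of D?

A smallest enclosing disk is always determined by at most three of the input points on its boundary.
The minimum enclosing circle is determined by three boundary points: P_1, P_3, P_4.
Their circumcentre is (43/26, -11/26) with r² = 24125/338.
The farthest remaining point P_2 is at distance² 8005/338 ≤ 24125/338.
The points at distance exactly r from the centre are P_1, P_3, P_4 — 3 points.

P_1, P_3, P_4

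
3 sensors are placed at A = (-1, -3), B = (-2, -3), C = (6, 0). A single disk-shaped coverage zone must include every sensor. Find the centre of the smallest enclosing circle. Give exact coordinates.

(2, -1.5)

Side lengths²: AB² = 1, AC² = 58, BC² = 73.
Since BC² = 73 ≥ 58 + 1 = 59, the angle opposite BC is not acute, so the smallest enclosing circle has BC as diameter.
Centre = midpoint of BC = (2, -1.5), r² = 73/4 = 18.25.
Centre = (2, -1.5).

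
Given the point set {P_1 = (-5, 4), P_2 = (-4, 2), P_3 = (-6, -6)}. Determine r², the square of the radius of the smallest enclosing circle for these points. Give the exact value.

Side lengths²: P_1P_2² = 5, P_1P_3² = 101, P_2P_3² = 68.
Since P_1P_3² = 101 ≥ 68 + 5 = 73, the angle opposite P_1P_3 is not acute, so the smallest enclosing circle has P_1P_3 as diameter.
Centre = midpoint of P_1P_3 = (-5.5, -1), r² = 101/4 = 25.25.

25.25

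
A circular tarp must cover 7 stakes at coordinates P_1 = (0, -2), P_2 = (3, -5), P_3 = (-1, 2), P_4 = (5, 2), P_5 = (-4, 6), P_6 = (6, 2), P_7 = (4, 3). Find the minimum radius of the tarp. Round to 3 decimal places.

The minimum enclosing circle is determined by three boundary points: P_2, P_5, P_6.
Their circumcentre is (-15/41, 24/41) with r² = 71485/1681.
The farthest remaining point P_4 is at distance² 51764/1681 ≤ 71485/1681.
r = √(71485/1681) ≈ 6.521.

6.521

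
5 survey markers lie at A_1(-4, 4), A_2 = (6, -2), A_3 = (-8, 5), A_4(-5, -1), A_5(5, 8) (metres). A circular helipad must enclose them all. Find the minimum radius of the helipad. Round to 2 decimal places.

7.89

The minimum enclosing circle of a finite set is fixed by two of the points (as a diameter) or three (as a circumcircle).
The minimum enclosing circle is determined by three boundary points: A_2, A_3, A_5.
Their circumcentre is (-21/38, 91/38) with r² = 44945/722.
The farthest remaining point A_4 is at distance² 22601/722 ≤ 44945/722.
r = √(44945/722) ≈ 7.89.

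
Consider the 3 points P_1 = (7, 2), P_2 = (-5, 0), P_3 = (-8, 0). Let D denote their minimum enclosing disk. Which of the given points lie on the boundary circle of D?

P_1, P_3

Side lengths²: P_1P_2² = 148, P_1P_3² = 229, P_2P_3² = 9.
Since P_1P_3² = 229 ≥ 148 + 9 = 157, the angle opposite P_1P_3 is not acute, so the smallest enclosing circle has P_1P_3 as diameter.
Centre = midpoint of P_1P_3 = (-0.5, 1), r² = 229/4 = 57.25.
The points at distance exactly r from the centre are P_1, P_3 — 2 points.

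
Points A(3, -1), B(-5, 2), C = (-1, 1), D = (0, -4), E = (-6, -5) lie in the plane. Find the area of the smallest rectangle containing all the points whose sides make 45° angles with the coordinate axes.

71.5

In coordinates u = x + y, v = x − y the rectangle is axis-aligned; the map (x,y)→(u,v) scales areas by 2.
u-values: 2, -3, 0, -4, -11; range = 2 − (-11) = 13.
v-values: 4, -7, -2, 4, -1; range = 4 − (-7) = 11.
Area = (13 × 11) / 2 = 71.5.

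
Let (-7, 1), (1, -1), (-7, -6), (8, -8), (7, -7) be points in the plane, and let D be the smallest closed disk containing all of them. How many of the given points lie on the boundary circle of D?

2

The farthest pair is (-7, 1)–(8, -8) with squared distance 306. The circle on this segment as diameter has centre (0.5, -3.5) and r² = 306/4 = 76.5.
Check (1, -1): distance² to centre = 6.5 ≤ 76.5, so it lies inside.
All remaining points lie in this disk, and no smaller disk contains both endpoints, so this is the minimum enclosing circle.
The points at distance exactly r from the centre are (-7, 1), (8, -8) — 2 points.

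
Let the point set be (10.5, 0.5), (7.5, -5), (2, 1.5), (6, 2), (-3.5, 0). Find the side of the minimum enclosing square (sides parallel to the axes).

The bounding box has width 14 and height 7.
An axis-aligned square enclosing the set must have side ≥ max(width, height).
So the minimum side is max(14, 7) = 14.

14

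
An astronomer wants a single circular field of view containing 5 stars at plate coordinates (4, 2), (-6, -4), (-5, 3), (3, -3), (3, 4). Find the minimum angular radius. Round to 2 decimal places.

6.02

The minimum enclosing circle of a finite set is fixed by two of the points (as a diameter) or three (as a circumcircle).
The farthest pair is (-6, -4)–(3, 4) with squared distance 145. The circle on this segment as diameter has centre (-1.5, 0) and r² = 145/4 = 36.25.
Check (4, 2): distance² to centre = 34.25 ≤ 36.25, so it lies inside.
All remaining points lie in this disk, and no smaller disk contains both endpoints, so this is the minimum enclosing circle.
r = √(36.25) ≈ 6.02.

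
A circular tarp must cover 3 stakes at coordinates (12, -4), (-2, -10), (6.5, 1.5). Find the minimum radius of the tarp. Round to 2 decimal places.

Call the three points A, B, C in the order given.
Side lengths²: AB² = 232, AC² = 60.5, BC² = 204.5.
Since AB² = 232 < 204.5 + 60.5 = 265, the triangle is acute, so the smallest enclosing circle is the circumcircle.
Circumcentre = (4.55, -5.95), r² = 59.305.
r = √(59.305) ≈ 7.70.

7.70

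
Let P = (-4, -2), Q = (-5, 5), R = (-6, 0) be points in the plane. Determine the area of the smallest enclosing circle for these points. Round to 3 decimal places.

Side lengths²: PQ² = 50, PR² = 8, QR² = 26.
Since PQ² = 50 ≥ 26 + 8 = 34, the angle opposite PQ is not acute, so the smallest enclosing circle has PQ as diameter.
Centre = midpoint of PQ = (-4.5, 1.5), r² = 50/4 = 12.5.
Area = π·r² = π·12.5 ≈ 39.270.

39.270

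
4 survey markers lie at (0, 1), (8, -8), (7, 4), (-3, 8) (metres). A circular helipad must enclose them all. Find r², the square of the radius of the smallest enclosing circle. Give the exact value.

94.25

By Welzl's lemma the MEC is supported by two points (diametrically opposite) or three points (on a circumcircle).
The farthest pair is (8, -8)–(-3, 8) with squared distance 377. The circle on this segment as diameter has centre (2.5, 0) and r² = 377/4 = 94.25.
Check (0, 1): distance² to centre = 7.25 ≤ 94.25, so it lies inside.
All remaining points lie in this disk, and no smaller disk contains both endpoints, so this is the minimum enclosing circle.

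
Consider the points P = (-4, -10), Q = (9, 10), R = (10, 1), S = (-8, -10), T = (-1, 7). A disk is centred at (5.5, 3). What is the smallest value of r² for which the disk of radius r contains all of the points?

The required radius is the distance from (5.5, 3) to the farthest point.
Squared distances: 259.25, 61.25, 24.25, 351.25, 58.25.
Maximum is 351.25, attained at S.

351.25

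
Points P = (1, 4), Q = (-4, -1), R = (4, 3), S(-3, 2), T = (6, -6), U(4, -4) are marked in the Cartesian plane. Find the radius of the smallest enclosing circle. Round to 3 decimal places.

The minimum enclosing circle of a finite set is fixed by two of the points (as a diameter) or three (as a circumcircle).
The farthest pair is S–T with squared distance 145. The circle on this segment as diameter has centre (1.5, -2) and r² = 145/4 = 36.25.
Check P: distance² to centre = 36.25 ≤ 36.25, so it lies inside.
All remaining points lie in this disk, and no smaller disk contains both endpoints, so this is the minimum enclosing circle.
r = √(36.25) ≈ 6.021.

6.021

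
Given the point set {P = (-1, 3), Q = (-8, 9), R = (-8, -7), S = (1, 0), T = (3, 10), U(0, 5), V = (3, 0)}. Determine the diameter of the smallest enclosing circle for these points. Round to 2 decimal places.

20.25

The minimum enclosing circle of a finite set is fixed by two of the points (as a diameter) or three (as a circumcircle).
The farthest pair is R–T with squared distance 410. The circle on this segment as diameter has centre (-2.5, 1.5) and r² = 410/4 = 102.5.
Check P: distance² to centre = 4.5 ≤ 102.5, so it lies inside.
All remaining points lie in this disk, and no smaller disk contains both endpoints, so this is the minimum enclosing circle.
Diameter = 2r = 2√(102.5) ≈ 20.25.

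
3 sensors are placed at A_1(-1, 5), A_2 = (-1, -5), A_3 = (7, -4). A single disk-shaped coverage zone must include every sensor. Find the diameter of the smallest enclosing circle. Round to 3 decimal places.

12.135

Side lengths²: A_1A_2² = 100, A_1A_3² = 145, A_2A_3² = 65.
Since A_1A_3² = 145 < 100 + 65 = 165, the triangle is acute, so the smallest enclosing circle is the circumcircle.
Circumcentre = (2.4375, 0), r² = 36.81640625.
Diameter = 2r = 2√(36.81640625) ≈ 12.135.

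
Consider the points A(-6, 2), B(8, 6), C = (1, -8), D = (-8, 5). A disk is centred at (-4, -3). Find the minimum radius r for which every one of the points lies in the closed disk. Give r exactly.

The required radius is the distance from (-4, -3) to the farthest point.
Squared distances: 29, 225, 50, 80.
Maximum is 225, attained at B.
r = √225 = 15.

15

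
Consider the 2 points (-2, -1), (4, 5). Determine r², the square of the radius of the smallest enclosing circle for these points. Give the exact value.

18

The smallest circle enclosing two points has them as diameter endpoints.
Centre = midpoint = (1, 2); r² = |(-2, -1)−(4, 5)|²/4 = 72/4 = 18.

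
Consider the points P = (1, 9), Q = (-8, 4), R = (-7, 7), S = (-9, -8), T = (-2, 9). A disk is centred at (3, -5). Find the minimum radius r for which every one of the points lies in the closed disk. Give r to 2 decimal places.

The required radius is the distance from (3, -5) to the farthest point.
Squared distances: 200, 202, 244, 153, 221.
Maximum is 244, attained at R.
r = √244 ≈ 15.62.

15.62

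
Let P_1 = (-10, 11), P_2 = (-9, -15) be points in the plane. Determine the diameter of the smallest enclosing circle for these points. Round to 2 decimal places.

26.02

The smallest circle enclosing two points has them as diameter endpoints.
Centre = midpoint = (-9.5, -2); r² = |P_1P_2|²/4 = 677/4 = 169.25.
Diameter = 2r = 2√(169.25) ≈ 26.02.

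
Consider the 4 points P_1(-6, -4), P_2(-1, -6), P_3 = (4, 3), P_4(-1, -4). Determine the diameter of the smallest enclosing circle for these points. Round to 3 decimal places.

A smallest enclosing disk is always determined by at most three of the input points on its boundary.
The farthest pair is P_1–P_3 with squared distance 149. The circle on this segment as diameter has centre (-1, -0.5) and r² = 149/4 = 37.25.
Check P_2: distance² to centre = 30.25 ≤ 37.25, so it lies inside.
All remaining points lie in this disk, and no smaller disk contains both endpoints, so this is the minimum enclosing circle.
Diameter = 2r = 2√(37.25) ≈ 12.207.

12.207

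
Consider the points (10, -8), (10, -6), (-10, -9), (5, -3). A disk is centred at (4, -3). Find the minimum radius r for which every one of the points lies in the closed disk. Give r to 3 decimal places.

15.232

The required radius is the distance from (4, -3) to the farthest point.
Squared distances: 61, 45, 232, 1.
Maximum is 232, attained at (-10, -9).
r = √232 ≈ 15.232.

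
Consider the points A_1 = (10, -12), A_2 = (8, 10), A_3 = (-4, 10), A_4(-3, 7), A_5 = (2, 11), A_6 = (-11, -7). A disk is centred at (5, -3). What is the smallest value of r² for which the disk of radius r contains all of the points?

The required radius is the distance from (5, -3) to the farthest point.
Squared distances: 106, 178, 250, 164, 205, 272.
Maximum is 272, attained at A_6.

272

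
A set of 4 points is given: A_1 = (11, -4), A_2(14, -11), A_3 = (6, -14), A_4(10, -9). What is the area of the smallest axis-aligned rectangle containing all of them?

x ranges over [6, 14], width 8.
y ranges over [-14, -4], height 10.
Area = 8 × 10 = 80.

80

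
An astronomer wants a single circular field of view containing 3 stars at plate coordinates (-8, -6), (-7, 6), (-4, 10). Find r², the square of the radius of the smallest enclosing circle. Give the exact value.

Call the three points A, B, C in the order given.
Side lengths²: AB² = 145, AC² = 272, BC² = 25.
Since AC² = 272 ≥ 145 + 25 = 170, the angle opposite AC is not acute, so the smallest enclosing circle has AC as diameter.
Centre = midpoint of AC = (-6, 2), r² = 272/4 = 68.

68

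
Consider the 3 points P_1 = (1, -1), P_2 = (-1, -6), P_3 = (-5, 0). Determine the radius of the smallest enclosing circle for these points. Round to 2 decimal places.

Side lengths²: P_1P_2² = 29, P_1P_3² = 37, P_2P_3² = 52.
Since P_2P_3² = 52 < 37 + 29 = 66, the triangle is acute, so the smallest enclosing circle is the circumcircle.
Circumcentre = (-2.34375, -2.5625), r² = 13.6220703125.
r = √(13.6220703125) ≈ 3.69.

3.69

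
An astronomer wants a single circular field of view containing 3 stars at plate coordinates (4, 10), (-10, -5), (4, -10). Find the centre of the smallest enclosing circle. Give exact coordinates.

(-9/28, 0)

Call the three points A, B, C in the order given.
Side lengths²: AB² = 421, AC² = 400, BC² = 221.
Since AB² = 421 < 400 + 221 = 621, the triangle is acute, so the smallest enclosing circle is the circumcircle.
Circumcentre = (-9/28, 0), r² = 93041/784.
Centre = (-9/28, 0).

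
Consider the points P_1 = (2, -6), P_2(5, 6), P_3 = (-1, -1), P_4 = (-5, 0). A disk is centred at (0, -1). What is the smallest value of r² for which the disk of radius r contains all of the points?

74

The required radius is the distance from (0, -1) to the farthest point.
Squared distances: 29, 74, 1, 26.
Maximum is 74, attained at P_2.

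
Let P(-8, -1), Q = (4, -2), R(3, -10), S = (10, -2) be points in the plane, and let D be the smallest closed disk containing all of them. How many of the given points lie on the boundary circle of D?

The minimum enclosing circle of a finite set is fixed by two of the points (as a diameter) or three (as a circumcircle).
The farthest pair is P–S with squared distance 325. The circle on this segment as diameter has centre (1, -1.5) and r² = 325/4 = 81.25.
Check Q: distance² to centre = 9.25 ≤ 81.25, so it lies inside.
All remaining points lie in this disk, and no smaller disk contains both endpoints, so this is the minimum enclosing circle.
The points at distance exactly r from the centre are P, S — 2 points.

2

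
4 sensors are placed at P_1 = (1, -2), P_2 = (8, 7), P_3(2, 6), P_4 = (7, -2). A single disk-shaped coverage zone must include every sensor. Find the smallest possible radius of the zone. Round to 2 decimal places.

A smallest enclosing disk is always determined by at most three of the input points on its boundary.
The farthest pair is P_1–P_2 with squared distance 130. The circle on this segment as diameter has centre (4.5, 2.5) and r² = 130/4 = 32.5.
Check P_3: distance² to centre = 18.5 ≤ 32.5, so it lies inside.
All remaining points lie in this disk, and no smaller disk contains both endpoints, so this is the minimum enclosing circle.
r = √(32.5) ≈ 5.70.

5.70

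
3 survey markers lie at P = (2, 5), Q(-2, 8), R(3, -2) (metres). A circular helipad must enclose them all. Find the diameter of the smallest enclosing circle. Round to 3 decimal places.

11.180

Side lengths²: PQ² = 25, PR² = 50, QR² = 125.
Since QR² = 125 ≥ 50 + 25 = 75, the angle opposite QR is not acute, so the smallest enclosing circle has QR as diameter.
Centre = midpoint of QR = (0.5, 3), r² = 125/4 = 31.25.
Diameter = 2r = 2√(31.25) ≈ 11.180.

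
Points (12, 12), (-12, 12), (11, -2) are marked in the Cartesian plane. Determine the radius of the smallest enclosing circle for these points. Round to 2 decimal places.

Call the three points A, B, C in the order given.
Side lengths²: AB² = 576, AC² = 197, BC² = 725.
Since BC² = 725 < 576 + 197 = 773, the triangle is acute, so the smallest enclosing circle is the circumcircle.
Circumcentre = (0, 163/28), r² = 142825/784.
r = √(142825/784) ≈ 13.50.

13.50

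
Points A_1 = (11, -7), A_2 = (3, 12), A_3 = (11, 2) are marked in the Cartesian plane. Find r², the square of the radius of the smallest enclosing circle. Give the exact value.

Side lengths²: A_1A_2² = 425, A_1A_3² = 81, A_2A_3² = 164.
Since A_1A_2² = 425 ≥ 164 + 81 = 245, the angle opposite A_1A_2 is not acute, so the smallest enclosing circle has A_1A_2 as diameter.
Centre = midpoint of A_1A_2 = (7, 2.5), r² = 425/4 = 106.25.

106.25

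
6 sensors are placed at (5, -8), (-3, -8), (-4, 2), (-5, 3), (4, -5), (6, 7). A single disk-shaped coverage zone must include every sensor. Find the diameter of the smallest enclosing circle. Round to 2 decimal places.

17.49

The minimum enclosing circle of a finite set is fixed by two of the points (as a diameter) or three (as a circumcircle).
The farthest pair is (-3, -8)–(6, 7) with squared distance 306. The circle on this segment as diameter has centre (1.5, -0.5) and r² = 306/4 = 76.5.
Check (5, -8): distance² to centre = 68.5 ≤ 76.5, so it lies inside.
All remaining points lie in this disk, and no smaller disk contains both endpoints, so this is the minimum enclosing circle.
Diameter = 2r = 2√(76.5) ≈ 17.49.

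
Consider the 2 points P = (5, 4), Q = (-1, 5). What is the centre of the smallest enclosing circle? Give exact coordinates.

The smallest circle enclosing two points has them as diameter endpoints.
Centre = midpoint = (2, 4.5); r² = |PQ|²/4 = 37/4 = 9.25.
Centre = (2, 4.5).

(2, 4.5)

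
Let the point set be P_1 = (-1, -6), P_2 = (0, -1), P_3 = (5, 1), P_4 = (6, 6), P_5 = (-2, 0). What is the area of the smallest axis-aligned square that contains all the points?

144

The bounding box has width 8 and height 12.
An axis-aligned square enclosing the set must have side ≥ max(width, height).
So the minimum side is max(8, 12) = 12.
Area = 12² = 144.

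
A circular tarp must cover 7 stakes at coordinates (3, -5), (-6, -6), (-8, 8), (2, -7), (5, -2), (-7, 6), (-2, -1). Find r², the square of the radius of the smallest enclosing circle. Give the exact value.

81.25

The minimum enclosing circle of a finite set is fixed by two of the points (as a diameter) or three (as a circumcircle).
The farthest pair is (-8, 8)–(2, -7) with squared distance 325. The circle on this segment as diameter has centre (-3, 0.5) and r² = 325/4 = 81.25.
Check (3, -5): distance² to centre = 66.25 ≤ 81.25, so it lies inside.
All remaining points lie in this disk, and no smaller disk contains both endpoints, so this is the minimum enclosing circle.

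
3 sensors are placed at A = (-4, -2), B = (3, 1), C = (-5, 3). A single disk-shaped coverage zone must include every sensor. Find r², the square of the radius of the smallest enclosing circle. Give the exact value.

Side lengths²: AB² = 58, AC² = 26, BC² = 68.
Since BC² = 68 < 58 + 26 = 84, the triangle is acute, so the smallest enclosing circle is the circumcircle.
Circumcentre = (-23/19, 22/19), r² = 6409/361.

6409/361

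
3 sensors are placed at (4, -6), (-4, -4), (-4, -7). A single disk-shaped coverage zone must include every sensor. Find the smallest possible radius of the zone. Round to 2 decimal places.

Call the three points A, B, C in the order given.
Side lengths²: AB² = 68, AC² = 65, BC² = 9.
Since AB² = 68 < 65 + 9 = 74, the triangle is acute, so the smallest enclosing circle is the circumcircle.
Circumcentre = (-0.125, -5.5), r² = 17.265625.
r = √(17.265625) ≈ 4.16.

4.16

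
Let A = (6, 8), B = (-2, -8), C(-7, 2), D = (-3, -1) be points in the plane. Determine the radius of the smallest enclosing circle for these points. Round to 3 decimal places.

8.949

The minimum enclosing circle of a finite set is fixed by two of the points (as a diameter) or three (as a circumcircle).
The minimum enclosing circle is determined by three boundary points: A, B, C.
Their circumcentre is (1.75, 0.125) with r² = 80.078125.
The farthest remaining point D is at distance² 23.828125 ≤ 80.078125.
r = √(80.078125) ≈ 8.949.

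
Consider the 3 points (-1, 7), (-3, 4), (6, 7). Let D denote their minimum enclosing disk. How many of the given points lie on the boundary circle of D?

2

Call the three points A, B, C in the order given.
Side lengths²: AB² = 13, AC² = 49, BC² = 90.
Since BC² = 90 ≥ 49 + 13 = 62, the angle opposite BC is not acute, so the smallest enclosing circle has BC as diameter.
Centre = midpoint of BC = (1.5, 5.5), r² = 90/4 = 22.5.
The points at distance exactly r from the centre are (-3, 4), (6, 7) — 2 points.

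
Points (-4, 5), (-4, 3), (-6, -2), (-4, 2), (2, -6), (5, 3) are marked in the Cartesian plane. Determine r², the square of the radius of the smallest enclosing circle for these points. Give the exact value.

The minimum enclosing circle of a finite set is fixed by two of the points (as a diameter) or three (as a circumcircle).
The minimum enclosing circle is determined by three boundary points: (-4, 5), (2, -6), (5, 3).
Their circumcentre is (-25/58, -11/58) with r² = 66725/1682.
The farthest remaining point (-6, -2) is at distance² 57677/1682 ≤ 66725/1682.

66725/1682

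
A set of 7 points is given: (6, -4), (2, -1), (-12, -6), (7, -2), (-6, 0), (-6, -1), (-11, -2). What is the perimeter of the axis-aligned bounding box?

Width = max x − min x = 7 − (-12) = 19.
Height = max y − min y = 0 − (-6) = 6.
Perimeter = 2(19 + 6) = 50.

50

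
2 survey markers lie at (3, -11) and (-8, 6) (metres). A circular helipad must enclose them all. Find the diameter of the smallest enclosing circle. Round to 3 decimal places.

20.248

The smallest circle enclosing two points has them as diameter endpoints.
Centre = midpoint = (-2.5, -2.5); r² = |(3, -11)−(-8, 6)|²/4 = 410/4 = 102.5.
Diameter = 2r = 2√(102.5) ≈ 20.248.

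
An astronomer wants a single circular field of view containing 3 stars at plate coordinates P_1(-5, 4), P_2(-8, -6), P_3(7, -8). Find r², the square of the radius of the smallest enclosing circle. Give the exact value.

Side lengths²: P_1P_2² = 109, P_1P_3² = 288, P_2P_3² = 229.
Since P_1P_3² = 288 < 229 + 109 = 338, the triangle is acute, so the smallest enclosing circle is the circumcircle.
Circumcentre = (1/26, -77/26), r² = 24961/338.

24961/338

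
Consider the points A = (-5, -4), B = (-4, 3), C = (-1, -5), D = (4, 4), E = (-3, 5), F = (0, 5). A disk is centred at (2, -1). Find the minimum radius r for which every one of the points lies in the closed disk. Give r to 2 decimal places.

The required radius is the distance from (2, -1) to the farthest point.
Squared distances: 58, 52, 25, 29, 61, 40.
Maximum is 61, attained at E.
r = √61 ≈ 7.81.

7.81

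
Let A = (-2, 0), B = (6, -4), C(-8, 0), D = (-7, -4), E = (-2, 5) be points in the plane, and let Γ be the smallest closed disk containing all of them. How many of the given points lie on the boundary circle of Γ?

The farthest pair is B–C with squared distance 212. The circle on this segment as diameter has centre (-1, -2) and r² = 212/4 = 53.
Check A: distance² to centre = 5 ≤ 53, so it lies inside.
All remaining points lie in this disk, and no smaller disk contains both endpoints, so this is the minimum enclosing circle.
The points at distance exactly r from the centre are B, C — 2 points.

2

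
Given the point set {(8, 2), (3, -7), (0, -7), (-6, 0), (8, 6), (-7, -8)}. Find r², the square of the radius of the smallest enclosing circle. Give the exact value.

105.25

By Welzl's lemma the MEC is supported by two points (diametrically opposite) or three points (on a circumcircle).
The farthest pair is (8, 6)–(-7, -8) with squared distance 421. The circle on this segment as diameter has centre (0.5, -1) and r² = 421/4 = 105.25.
Check (8, 2): distance² to centre = 65.25 ≤ 105.25, so it lies inside.
All remaining points lie in this disk, and no smaller disk contains both endpoints, so this is the minimum enclosing circle.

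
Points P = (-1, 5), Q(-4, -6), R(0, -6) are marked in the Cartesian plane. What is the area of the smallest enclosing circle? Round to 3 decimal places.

102.946

Side lengths²: PQ² = 130, PR² = 122, QR² = 16.
Since PQ² = 130 < 122 + 16 = 138, the triangle is acute, so the smallest enclosing circle is the circumcircle.
Circumcentre = (-2, -7/11), r² = 3965/121.
Area = π·r² = π·3965/121 ≈ 102.946.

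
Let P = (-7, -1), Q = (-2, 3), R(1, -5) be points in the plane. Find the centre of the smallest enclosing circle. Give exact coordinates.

(-61/26, -22/13)

Side lengths²: PQ² = 41, PR² = 80, QR² = 73.
Since PR² = 80 < 73 + 41 = 114, the triangle is acute, so the smallest enclosing circle is the circumcircle.
Circumcentre = (-61/26, -22/13), r² = 14965/676.
Centre = (-61/26, -22/13).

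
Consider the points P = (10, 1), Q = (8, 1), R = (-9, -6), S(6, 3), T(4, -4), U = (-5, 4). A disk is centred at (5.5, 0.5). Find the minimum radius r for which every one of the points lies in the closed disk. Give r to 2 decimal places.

The required radius is the distance from (5.5, 0.5) to the farthest point.
Squared distances: 20.5, 6.5, 252.5, 6.5, 22.5, 122.5.
Maximum is 252.5, attained at R.
r = √(252.5) ≈ 15.89.

15.89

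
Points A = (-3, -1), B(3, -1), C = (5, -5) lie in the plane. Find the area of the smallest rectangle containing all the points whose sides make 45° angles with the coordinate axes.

36

In coordinates u = x + y, v = x − y the rectangle is axis-aligned; the map (x,y)→(u,v) scales areas by 2.
u-values: -4, 2, 0; range = 2 − (-4) = 6.
v-values: -2, 4, 10; range = 10 − (-2) = 12.
Area = (6 × 12) / 2 = 36.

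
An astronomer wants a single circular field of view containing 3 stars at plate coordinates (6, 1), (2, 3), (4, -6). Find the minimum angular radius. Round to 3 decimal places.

Call the three points A, B, C in the order given.
Side lengths²: AB² = 20, AC² = 53, BC² = 85.
Since BC² = 85 ≥ 53 + 20 = 73, the angle opposite BC is not acute, so the smallest enclosing circle has BC as diameter.
Centre = midpoint of BC = (3, -1.5), r² = 85/4 = 21.25.
r = √(21.25) ≈ 4.610.

4.610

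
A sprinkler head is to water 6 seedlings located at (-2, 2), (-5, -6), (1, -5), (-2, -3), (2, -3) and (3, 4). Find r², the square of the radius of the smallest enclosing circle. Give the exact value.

The farthest pair is (-5, -6)–(3, 4) with squared distance 164. The circle on this segment as diameter has centre (-1, -1) and r² = 164/4 = 41.
Check (-2, 2): distance² to centre = 10 ≤ 41, so it lies inside.
All remaining points lie in this disk, and no smaller disk contains both endpoints, so this is the minimum enclosing circle.

41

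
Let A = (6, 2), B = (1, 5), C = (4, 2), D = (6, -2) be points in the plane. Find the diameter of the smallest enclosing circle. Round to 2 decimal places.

8.60

A smallest enclosing disk is always determined by at most three of the input points on its boundary.
The farthest pair is B–D with squared distance 74. The circle on this segment as diameter has centre (3.5, 1.5) and r² = 74/4 = 18.5.
Check A: distance² to centre = 6.5 ≤ 18.5, so it lies inside.
All remaining points lie in this disk, and no smaller disk contains both endpoints, so this is the minimum enclosing circle.
Diameter = 2r = 2√(18.5) ≈ 8.60.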